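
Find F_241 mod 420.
1

Matrix identity: Q^n = [[F_(n+1), F_n], [F_n, F_(n-1)]] with Q = [[1,1],[1,0]].
n = 241 = 11110001₂. Square-and-multiply, entries mod 420:
Q^1 = [[1,1],[1,0]]
Q^3 = (Q^1)²·Q = [[3,2],[2,1]]
Q^7 = (Q^3)²·Q = [[21,13],[13,8]]
Q^15 = (Q^7)²·Q = [[147,190],[190,377]]
Q^30 = (Q^15)² = [[169,20],[20,149]]
Q^60 = (Q^30)² = [[401,60],[60,341]]
Q^120 = (Q^60)² = [[181,0],[0,181]]
Q^241 = (Q^120)²·Q = [[1,1],[1,0]]
F_241 mod 420 = Q^241[0][1] = 1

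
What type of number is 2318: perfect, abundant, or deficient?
deficient

Proper divisors of 2318: sum = 1 + 2 + 19 + 38 + 61 + 122 + 1159 = 1402
Since 1402 < 2318, 2318 is deficient.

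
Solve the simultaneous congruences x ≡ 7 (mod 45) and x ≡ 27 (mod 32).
187

Using Chinese Remainder Theorem:
M = 45 × 32 = 1440
M1 = 32, M2 = 45
y1 = 32^(-1) mod 45 = 38
y2 = 45^(-1) mod 32 = 5
x = (7×32×38 + 27×45×5) mod 1440 = 187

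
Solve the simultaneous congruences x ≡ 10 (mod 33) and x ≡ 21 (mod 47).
538

Using Chinese Remainder Theorem:
M = 33 × 47 = 1551
M1 = 47, M2 = 33
y1 = 47^(-1) mod 33 = 26
y2 = 33^(-1) mod 47 = 10
x = (10×47×26 + 21×33×10) mod 1551 = 538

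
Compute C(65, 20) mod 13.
0

Using Lucas' theorem:
Write n=65 and k=20 in base 13:
n in base 13: [5, 0]
k in base 13: [1, 7]
C(65,20) mod 13 = ∏ C(n_i, k_i) mod 13
Digit binomials (mod 13): C(5,1) = 5; C(0,7) = 0 (k_i > n_i)
Product: 5 × 0 = 0 ≡ 0 (mod 13)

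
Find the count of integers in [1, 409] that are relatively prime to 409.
408

409 = 409
φ(n) = n × ∏(1 - 1/p) for each prime p dividing n
φ(409) = 409 × (1 - 1/409) = 408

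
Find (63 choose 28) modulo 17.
2

Using Lucas' theorem:
Write n=63 and k=28 in base 17:
n in base 17: [3, 12]
k in base 17: [1, 11]
C(63,28) mod 17 = ∏ C(n_i, k_i) mod 17
Digit binomials (mod 17): C(3,1) = 3; C(12,11) = 12
Product: 3 × 12 = 36 ≡ 2 (mod 17)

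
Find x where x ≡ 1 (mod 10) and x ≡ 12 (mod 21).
201

Using Chinese Remainder Theorem:
M = 10 × 21 = 210
M1 = 21, M2 = 10
y1 = 21^(-1) mod 10 = 1
y2 = 10^(-1) mod 21 = 19
x = (1×21×1 + 12×10×19) mod 210 = 201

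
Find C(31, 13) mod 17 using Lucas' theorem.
14

Using Lucas' theorem:
Write n=31 and k=13 in base 17:
n in base 17: [1, 14]
k in base 17: [0, 13]
C(31,13) mod 17 = ∏ C(n_i, k_i) mod 17
Digit binomials (mod 17): C(1,0) = 1; C(14,13) = 14
Product: 1 × 14 = 14 ≡ 14 (mod 17)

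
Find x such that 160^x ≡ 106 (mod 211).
187

Baby-step giant-step with step n = ⌈√211⌉ = 15.
Baby steps 160^j mod 211 (j:value) for j=0..14: 0:1, 1:160, 2:69, 3:68, 4:119, 5:50, 6:193, 7:74, 8:24, 9:42, 10:179, 11:155, 12:113, 13:145, 14:201.
Giant-step multiplier: 160^(-15) ≡ 160^(210-15) = 160^195 ≡ 12 (mod 211).
Giant steps γ_i = 106·12^i mod 211: γ_0=106, γ_1=6, γ_2=72, γ_3=20, γ_4=29, γ_5=137, γ_6=167, γ_7=105, γ_8=205, γ_9=139, γ_10=191, γ_11=182, γ_12=74 (in table at j=7).
x = i·n + j = 12·15 + 7 = 187.
Check: 160^187 ≡ 106 (mod 211).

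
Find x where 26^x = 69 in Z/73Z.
4

Baby-step giant-step with step n = ⌈√73⌉ = 9.
Baby steps 26^j mod 73 (j:value) for j=0..8: 0:1, 1:26, 2:19, 3:56, 4:69, 5:42, 6:70, 7:68, 8:16.
h = 69 is already in the table at j=4, so x = 4.
Check: 26^4 ≡ 69 (mod 73).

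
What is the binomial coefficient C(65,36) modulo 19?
0

Using Lucas' theorem:
Write n=65 and k=36 in base 19:
n in base 19: [3, 8]
k in base 19: [1, 17]
C(65,36) mod 19 = ∏ C(n_i, k_i) mod 19
Digit binomials (mod 19): C(3,1) = 3; C(8,17) = 0 (k_i > n_i)
Product: 3 × 0 = 0 ≡ 0 (mod 19)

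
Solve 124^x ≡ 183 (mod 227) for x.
137

Baby-step giant-step with step n = ⌈√227⌉ = 16.
Baby steps 124^j mod 227 (j:value) for j=0..15: 0:1, 1:124, 2:167, 3:51, 4:195, 5:118, 6:104, 7:184, 8:116, 9:83, 10:77, 11:14, 12:147, 13:68, 14:33, 15:6.
Giant-step multiplier: 124^(-16) ≡ 124^(226-16) = 124^210 ≡ 209 (mod 227).
Giant steps γ_i = 183·209^i mod 227: γ_0=183, γ_1=111, γ_2=45, γ_3=98, γ_4=52, γ_5=199, γ_6=50, γ_7=8, γ_8=83 (in table at j=9).
x = i·n + j = 8·16 + 9 = 137.
Check: 124^137 ≡ 183 (mod 227).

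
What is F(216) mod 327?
0

Matrix identity: Q^n = [[F_(n+1), F_n], [F_n, F_(n-1)]] with Q = [[1,1],[1,0]].
n = 216 = 11011000₂. Square-and-multiply, entries mod 327:
Q^1 = [[1,1],[1,0]]
Q^3 = (Q^1)²·Q = [[3,2],[2,1]]
Q^6 = (Q^3)² = [[13,8],[8,5]]
Q^13 = (Q^6)²·Q = [[50,233],[233,144]]
Q^27 = (Q^13)²·Q = [[294,218],[218,76]]
Q^54 = (Q^27)² = [[217,218],[218,326]]
Q^108 = (Q^54)² = [[110,0],[0,110]]
Q^216 = (Q^108)² = [[1,0],[0,1]]
F_216 mod 327 = Q^216[0][1] = 0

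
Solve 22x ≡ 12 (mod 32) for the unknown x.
x ≡ 2 (mod 16)

gcd(22, 32) = 2, which divides 12, so solutions exist.
Divide through by 2: 11x ≡ 6 (mod 16).
Find 11^(-1) mod 16 by the extended Euclidean algorithm:
16 = 1 × 11 + 5  ⟹  5 = (1)·16 + (-1)·11
11 = 2 × 5 + 1  ⟹  1 = (-2)·16 + (3)·11
So (3)·11 ≡ 1 (mod 16), i.e. 11^(-1) ≡ 3 (mod 16).
x ≡ 3 × 6 = 18 ≡ 2 (mod 16).
Check: 22 × 2 = 44 ≡ 12 (mod 32).
x ≡ 2 (mod 16), giving 2 solutions mod 32.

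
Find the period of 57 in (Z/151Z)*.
50

151 is prime, so ord(57) divides φ(151) = 150.
Divisors of 150: 1, 2, 3, 5, 6, 10, 15, 25, 30, 50, 75, 150.
Repeated squaring: 57^1 ≡ 57, 57^2 ≡ 78, 57^4 ≡ 44, 57^8 ≡ 124, 57^16 ≡ 125, 57^32 ≡ 72, 57^64 ≡ 50, 57^128 ≡ 84 (mod 151).
Test 57^d mod 151 for each divisor d in increasing order:
57^1 ≡ 57
57^2 ≡ 78
57^3 = 57^2·57^1 ≡ 67
57^5 = 57^4·57^1 ≡ 92
57^6 = 57^4·57^2 ≡ 110
57^10 = 57^8·57^2 ≡ 8
57^15 = 57^8·57^4·57^2·57^1 ≡ 132
57^25 = 57^16·57^8·57^1 ≡ 150
57^30 = 57^16·57^8·57^4·57^2 ≡ 59
57^50 = 57^32·57^16·57^2 ≡ 1  ← first divisor giving 1
The order is 50.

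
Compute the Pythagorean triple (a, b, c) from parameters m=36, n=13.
(1127, 936, 1465)

Euclid's formula: a = m² - n², b = 2mn, c = m² + n²
m = 36, n = 13
a = 36² - 13² = 1296 - 169 = 1127
b = 2 × 36 × 13 = 936
c = 36² + 13² = 1296 + 169 = 1465
Verification: 1127² + 936² = 1270129 + 876096 = 2146225 = 1465² ✓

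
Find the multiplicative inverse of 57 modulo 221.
190

gcd(57, 221) = 1, so the inverse exists.
Extended Euclidean algorithm on (221, 57):
221 = 3 × 57 + 50  ⟹  50 = (1)·221 + (-3)·57
57 = 1 × 50 + 7  ⟹  7 = (-1)·221 + (4)·57
50 = 7 × 7 + 1  ⟹  1 = (8)·221 + (-31)·57
So (-31)·57 ≡ 1 (mod 221), i.e. 57^(-1) ≡ -31 ≡ 190 (mod 221).
Check: 57 × 190 = 10830 ≡ 1 (mod 221)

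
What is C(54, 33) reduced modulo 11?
4

Using Lucas' theorem:
Write n=54 and k=33 in base 11:
n in base 11: [4, 10]
k in base 11: [3, 0]
C(54,33) mod 11 = ∏ C(n_i, k_i) mod 11
Digit binomials (mod 11): C(4,3) = 4; C(10,0) = 1
Product: 4 × 1 = 4 ≡ 4 (mod 11)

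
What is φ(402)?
132

402 = 2 × 3 × 67
φ(n) = n × ∏(1 - 1/p) for each prime p dividing n
φ(402) = 402 × (1 - 1/2) × (1 - 1/3) × (1 - 1/67) = 132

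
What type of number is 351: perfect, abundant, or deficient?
deficient

Proper divisors of 351: sum = 1 + 3 + 9 + 13 + 27 + 39 + 117 = 209
Since 209 < 351, 351 is deficient.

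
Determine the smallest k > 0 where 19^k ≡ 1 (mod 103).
51

103 is prime, so ord(19) divides φ(103) = 102.
Divisors of 102: 1, 2, 3, 6, 17, 34, 51, 102.
Repeated squaring: 19^1 ≡ 19, 19^2 ≡ 52, 19^4 ≡ 26, 19^8 ≡ 58, 19^16 ≡ 68, 19^32 ≡ 92, 19^64 ≡ 18 (mod 103).
Test 19^d mod 103 for each divisor d in increasing order:
19^1 ≡ 19
19^2 ≡ 52
19^3 = 19^2·19^1 ≡ 61
19^6 = 19^4·19^2 ≡ 13
19^17 = 19^16·19^1 ≡ 56
19^34 = 19^32·19^2 ≡ 46
19^51 = 19^32·19^16·19^2·19^1 ≡ 1  ← first divisor giving 1
The order is 51.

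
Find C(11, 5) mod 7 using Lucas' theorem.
0

Using Lucas' theorem:
Write n=11 and k=5 in base 7:
n in base 7: [1, 4]
k in base 7: [0, 5]
C(11,5) mod 7 = ∏ C(n_i, k_i) mod 7
Digit binomials (mod 7): C(1,0) = 1; C(4,5) = 0 (k_i > n_i)
Product: 1 × 0 = 0 ≡ 0 (mod 7)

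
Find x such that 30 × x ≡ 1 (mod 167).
39

gcd(30, 167) = 1, so the inverse exists.
Extended Euclidean algorithm on (167, 30):
167 = 5 × 30 + 17  ⟹  17 = (1)·167 + (-5)·30
30 = 1 × 17 + 13  ⟹  13 = (-1)·167 + (6)·30
17 = 1 × 13 + 4  ⟹  4 = (2)·167 + (-11)·30
13 = 3 × 4 + 1  ⟹  1 = (-7)·167 + (39)·30
So (39)·30 ≡ 1 (mod 167), i.e. 30^(-1) ≡ 39 (mod 167).
Check: 30 × 39 = 1170 ≡ 1 (mod 167)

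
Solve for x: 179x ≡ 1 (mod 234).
17

gcd(179, 234) = 1, so the inverse exists.
Extended Euclidean algorithm on (234, 179):
234 = 1 × 179 + 55  ⟹  55 = (1)·234 + (-1)·179
179 = 3 × 55 + 14  ⟹  14 = (-3)·234 + (4)·179
55 = 3 × 14 + 13  ⟹  13 = (10)·234 + (-13)·179
14 = 1 × 13 + 1  ⟹  1 = (-13)·234 + (17)·179
So (17)·179 ≡ 1 (mod 234), i.e. 179^(-1) ≡ 17 (mod 234).
Check: 179 × 17 = 3043 ≡ 1 (mod 234)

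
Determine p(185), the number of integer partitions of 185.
1071823774337

p(n) counts ways to write n as a sum of positive integers (order ignored).
Euler's pentagonal recurrence: p(k) = p(k-1) + p(k-2) - p(k-5) - p(k-7) + p(k-12) + p(k-15) - ... (offsets j(3j∓1)/2, signs ++--, p(0)=1, p(<0)=0).
DP table for k = 0..184: p(0)=1, p(1)=1, p(2)=2, p(3)=3, p(4)=5, p(5)=7, p(6)=11, p(7)=15, p(8)=22, p(9)=30, p(10)=42, p(11)=56, p(12)=77, p(13)=101, p(14)=135, p(15)=176, p(16)=231, p(17)=297, p(18)=385, p(19)=490, p(20)=627, p(21)=792, p(22)=1002, p(23)=1255, p(24)=1575, p(25)=1958, p(26)=2436, p(27)=3010, p(28)=3718, p(29)=4565, p(30)=5604, p(31)=6842, p(32)=8349, p(33)=10143, p(34)=12310, p(35)=14883, p(36)=17977, p(37)=21637, p(38)=26015, p(39)=31185, p(40)=37338, p(41)=44583, p(42)=53174, p(43)=63261, p(44)=75175, p(45)=89134, p(46)=105558, p(47)=124754, p(48)=147273, p(49)=173525, p(50)=204226, p(51)=239943, p(52)=281589, p(53)=329931, p(54)=386155, p(55)=451276, p(56)=526823, p(57)=614154, p(58)=715220, p(59)=831820, p(60)=966467, p(61)=1121505, p(62)=1300156, p(63)=1505499, p(64)=1741630, p(65)=2012558, p(66)=2323520, p(67)=2679689, p(68)=3087735, p(69)=3554345, p(70)=4087968, p(71)=4697205, p(72)=5392783, p(73)=6185689, p(74)=7089500, p(75)=8118264, p(76)=9289091, p(77)=10619863, p(78)=12132164, p(79)=13848650, p(80)=15796476, p(81)=18004327, p(82)=20506255, p(83)=23338469, p(84)=26543660, p(85)=30167357, p(86)=34262962, p(87)=38887673, p(88)=44108109, p(89)=49995925, p(90)=56634173, p(91)=64112359, p(92)=72533807, p(93)=82010177, p(94)=92669720, p(95)=104651419, p(96)=118114304, p(97)=133230930, p(98)=150198136, p(99)=169229875, p(100)=190569292, p(101)=214481126, p(102)=241265379, p(103)=271248950, p(104)=304801365, p(105)=342325709, p(106)=384276336, p(107)=431149389, p(108)=483502844, p(109)=541946240, p(110)=607163746, p(111)=679903203, p(112)=761002156, p(113)=851376628, p(114)=952050665, p(115)=1064144451, p(116)=1188908248, p(117)=1327710076, p(118)=1482074143, p(119)=1653668665, p(120)=1844349560, p(121)=2056148051, p(122)=2291320912, p(123)=2552338241, p(124)=2841940500, p(125)=3163127352, p(126)=3519222692, p(127)=3913864295, p(128)=4351078600, p(129)=4835271870, p(130)=5371315400, p(131)=5964539504, p(132)=6620830889, p(133)=7346629512, p(134)=8149040695, p(135)=9035836076, p(136)=10015581680, p(137)=11097645016, p(138)=12292341831, p(139)=13610949895, p(140)=15065878135, p(141)=16670689208, p(142)=18440293320, p(143)=20390982757, p(144)=22540654445, p(145)=24908858009, p(146)=27517052599, p(147)=30388671978, p(148)=33549419497, p(149)=37027355200, p(150)=40853235313, p(151)=45060624582, p(152)=49686288421, p(153)=54770336324, p(154)=60356673280, p(155)=66493182097, p(156)=73232243759, p(157)=80630964769, p(158)=88751778802, p(159)=97662728555, p(160)=107438159466, p(161)=118159068427, p(162)=129913904637, p(163)=142798995930, p(164)=156919475295, p(165)=172389800255, p(166)=189334822579, p(167)=207890420102, p(168)=228204732751, p(169)=250438925115, p(170)=274768617130, p(171)=301384802048, p(172)=330495499613, p(173)=362326859895, p(174)=397125074750, p(175)=435157697830, p(176)=476715857290, p(177)=522115831195, p(178)=571701605655, p(179)=625846753120, p(180)=684957390936, p(181)=749474411781, p(182)=819876908323, p(183)=896684817527, p(184)=980462880430.
Final step: p(185) = p(184) + p(183) - p(180) - p(178) + p(173) + p(170) - p(163) - p(159) + p(150) + p(145) - p(134) - p(128) + p(115) + p(108) - p(93) - p(85) + p(68) + p(59) - p(40) - p(30) + p(9)
= 980462880430 + 896684817527 - 684957390936 - 571701605655 + 362326859895 + 274768617130 - 142798995930 - 97662728555 + 40853235313 + 24908858009 - 8149040695 - 4351078600 + 1064144451 + 483502844 - 82010177 - 30167357 + 3087735 + 831820 - 37338 - 5604 + 30
= 1071823774337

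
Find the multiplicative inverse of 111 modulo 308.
111

gcd(111, 308) = 1, so the inverse exists.
Extended Euclidean algorithm on (308, 111):
308 = 2 × 111 + 86  ⟹  86 = (1)·308 + (-2)·111
111 = 1 × 86 + 25  ⟹  25 = (-1)·308 + (3)·111
86 = 3 × 25 + 11  ⟹  11 = (4)·308 + (-11)·111
25 = 2 × 11 + 3  ⟹  3 = (-9)·308 + (25)·111
11 = 3 × 3 + 2  ⟹  2 = (31)·308 + (-86)·111
3 = 1 × 2 + 1  ⟹  1 = (-40)·308 + (111)·111
So (111)·111 ≡ 1 (mod 308), i.e. 111^(-1) ≡ 111 (mod 308).
Check: 111 × 111 = 12321 ≡ 1 (mod 308)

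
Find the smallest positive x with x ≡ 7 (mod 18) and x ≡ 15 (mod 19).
205

Using Chinese Remainder Theorem:
M = 18 × 19 = 342
M1 = 19, M2 = 18
y1 = 19^(-1) mod 18 = 1
y2 = 18^(-1) mod 19 = 18
x = (7×19×1 + 15×18×18) mod 342 = 205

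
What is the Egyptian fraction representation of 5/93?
1/19 + 1/884 + 1/1562028

Greedy algorithm:
5/93: ceiling(93/5) = 19, use 1/19
2/1767: ceiling(1767/2) = 884, use 1/884
1/1562028: ceiling(1562028/1) = 1562028, use 1/1562028
Result: 5/93 = 1/19 + 1/884 + 1/1562028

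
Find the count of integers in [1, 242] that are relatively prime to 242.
110

242 = 2 × 11^2
φ(n) = n × ∏(1 - 1/p) for each prime p dividing n
φ(242) = 242 × (1 - 1/2) × (1 - 1/11) = 110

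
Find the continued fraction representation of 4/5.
[0; 1, 4]

Euclidean algorithm steps:
4 = 0 × 5 + 4
5 = 1 × 4 + 1
4 = 4 × 1 + 0
Continued fraction: [0; 1, 4]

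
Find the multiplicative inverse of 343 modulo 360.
127

gcd(343, 360) = 1, so the inverse exists.
Extended Euclidean algorithm on (360, 343):
360 = 1 × 343 + 17  ⟹  17 = (1)·360 + (-1)·343
343 = 20 × 17 + 3  ⟹  3 = (-20)·360 + (21)·343
17 = 5 × 3 + 2  ⟹  2 = (101)·360 + (-106)·343
3 = 1 × 2 + 1  ⟹  1 = (-121)·360 + (127)·343
So (127)·343 ≡ 1 (mod 360), i.e. 343^(-1) ≡ 127 (mod 360).
Check: 343 × 127 = 43561 ≡ 1 (mod 360)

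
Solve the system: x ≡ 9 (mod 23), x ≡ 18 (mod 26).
538

Using Chinese Remainder Theorem:
M = 23 × 26 = 598
M1 = 26, M2 = 23
y1 = 26^(-1) mod 23 = 8
y2 = 23^(-1) mod 26 = 17
x = (9×26×8 + 18×23×17) mod 598 = 538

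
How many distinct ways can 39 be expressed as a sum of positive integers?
31185

p(n) counts ways to write n as a sum of positive integers (order ignored).
Euler's pentagonal recurrence: p(k) = p(k-1) + p(k-2) - p(k-5) - p(k-7) + p(k-12) + p(k-15) - ... (offsets j(3j∓1)/2, signs ++--, p(0)=1, p(<0)=0).
DP table for k = 0..38: p(0)=1, p(1)=1, p(2)=2, p(3)=3, p(4)=5, p(5)=7, p(6)=11, p(7)=15, p(8)=22, p(9)=30, p(10)=42, p(11)=56, p(12)=77, p(13)=101, p(14)=135, p(15)=176, p(16)=231, p(17)=297, p(18)=385, p(19)=490, p(20)=627, p(21)=792, p(22)=1002, p(23)=1255, p(24)=1575, p(25)=1958, p(26)=2436, p(27)=3010, p(28)=3718, p(29)=4565, p(30)=5604, p(31)=6842, p(32)=8349, p(33)=10143, p(34)=12310, p(35)=14883, p(36)=17977, p(37)=21637, p(38)=26015.
Final step: p(39) = p(38) + p(37) - p(34) - p(32) + p(27) + p(24) - p(17) - p(13) + p(4)
= 26015 + 21637 - 12310 - 8349 + 3010 + 1575 - 297 - 101 + 5
= 31185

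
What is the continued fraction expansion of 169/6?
[28; 6]

Euclidean algorithm steps:
169 = 28 × 6 + 1
6 = 6 × 1 + 0
Continued fraction: [28; 6]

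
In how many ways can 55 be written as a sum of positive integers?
451276

p(n) counts ways to write n as a sum of positive integers (order ignored).
Euler's pentagonal recurrence: p(k) = p(k-1) + p(k-2) - p(k-5) - p(k-7) + p(k-12) + p(k-15) - ... (offsets j(3j∓1)/2, signs ++--, p(0)=1, p(<0)=0).
DP table for k = 0..54: p(0)=1, p(1)=1, p(2)=2, p(3)=3, p(4)=5, p(5)=7, p(6)=11, p(7)=15, p(8)=22, p(9)=30, p(10)=42, p(11)=56, p(12)=77, p(13)=101, p(14)=135, p(15)=176, p(16)=231, p(17)=297, p(18)=385, p(19)=490, p(20)=627, p(21)=792, p(22)=1002, p(23)=1255, p(24)=1575, p(25)=1958, p(26)=2436, p(27)=3010, p(28)=3718, p(29)=4565, p(30)=5604, p(31)=6842, p(32)=8349, p(33)=10143, p(34)=12310, p(35)=14883, p(36)=17977, p(37)=21637, p(38)=26015, p(39)=31185, p(40)=37338, p(41)=44583, p(42)=53174, p(43)=63261, p(44)=75175, p(45)=89134, p(46)=105558, p(47)=124754, p(48)=147273, p(49)=173525, p(50)=204226, p(51)=239943, p(52)=281589, p(53)=329931, p(54)=386155.
Final step: p(55) = p(54) + p(53) - p(50) - p(48) + p(43) + p(40) - p(33) - p(29) + p(20) + p(15) - p(4)
= 386155 + 329931 - 204226 - 147273 + 63261 + 37338 - 10143 - 4565 + 627 + 176 - 5
= 451276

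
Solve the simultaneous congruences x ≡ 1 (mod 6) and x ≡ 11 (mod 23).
103

Using Chinese Remainder Theorem:
M = 6 × 23 = 138
M1 = 23, M2 = 6
y1 = 23^(-1) mod 6 = 5
y2 = 6^(-1) mod 23 = 4
x = (1×23×5 + 11×6×4) mod 138 = 103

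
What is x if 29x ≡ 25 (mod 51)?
x ≡ 29 (mod 51)

gcd(29, 51) = 1, which divides 25, so solutions exist.
Find 29^(-1) mod 51 by the extended Euclidean algorithm:
51 = 1 × 29 + 22  ⟹  22 = (1)·51 + (-1)·29
29 = 1 × 22 + 7  ⟹  7 = (-1)·51 + (2)·29
22 = 3 × 7 + 1  ⟹  1 = (4)·51 + (-7)·29
So (-7)·29 ≡ 1 (mod 51), i.e. 29^(-1) ≡ -7 ≡ 44 (mod 51).
x ≡ 44 × 25 = 1100 ≡ 29 (mod 51).
Check: 29 × 29 = 841 ≡ 25 (mod 51).
Unique solution: x ≡ 29 (mod 51)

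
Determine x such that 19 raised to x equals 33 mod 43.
37

Baby-step giant-step with step n = ⌈√43⌉ = 7.
Baby steps 19^j mod 43 (j:value) for j=0..6: 0:1, 1:19, 2:17, 3:22, 4:31, 5:30, 6:11.
Giant-step multiplier: 19^(-7) ≡ 19^(42-7) = 19^35 ≡ 7 (mod 43).
Giant steps γ_i = 33·7^i mod 43: γ_0=33, γ_1=16, γ_2=26, γ_3=10, γ_4=27, γ_5=17 (in table at j=2).
x = i·n + j = 5·7 + 2 = 37.
Check: 19^37 ≡ 33 (mod 43).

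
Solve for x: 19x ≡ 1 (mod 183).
106

gcd(19, 183) = 1, so the inverse exists.
Extended Euclidean algorithm on (183, 19):
183 = 9 × 19 + 12  ⟹  12 = (1)·183 + (-9)·19
19 = 1 × 12 + 7  ⟹  7 = (-1)·183 + (10)·19
12 = 1 × 7 + 5  ⟹  5 = (2)·183 + (-19)·19
7 = 1 × 5 + 2  ⟹  2 = (-3)·183 + (29)·19
5 = 2 × 2 + 1  ⟹  1 = (8)·183 + (-77)·19
So (-77)·19 ≡ 1 (mod 183), i.e. 19^(-1) ≡ -77 ≡ 106 (mod 183).
Check: 19 × 106 = 2014 ≡ 1 (mod 183)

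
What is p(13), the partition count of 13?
101

p(n) counts ways to write n as a sum of positive integers (order ignored).
Euler's pentagonal recurrence: p(k) = p(k-1) + p(k-2) - p(k-5) - p(k-7) + p(k-12) + p(k-15) - ... (offsets j(3j∓1)/2, signs ++--, p(0)=1, p(<0)=0).
DP table for k = 0..12: p(0)=1, p(1)=1, p(2)=2, p(3)=3, p(4)=5, p(5)=7, p(6)=11, p(7)=15, p(8)=22, p(9)=30, p(10)=42, p(11)=56, p(12)=77.
Final step: p(13) = p(12) + p(11) - p(8) - p(6) + p(1)
= 77 + 56 - 22 - 11 + 1
= 101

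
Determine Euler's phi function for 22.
10

22 = 2 × 11
φ(n) = n × ∏(1 - 1/p) for each prime p dividing n
φ(22) = 22 × (1 - 1/2) × (1 - 1/11) = 10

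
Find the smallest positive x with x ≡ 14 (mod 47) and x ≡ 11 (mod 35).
1236

Using Chinese Remainder Theorem:
M = 47 × 35 = 1645
M1 = 35, M2 = 47
y1 = 35^(-1) mod 47 = 43
y2 = 47^(-1) mod 35 = 3
x = (14×35×43 + 11×47×3) mod 1645 = 1236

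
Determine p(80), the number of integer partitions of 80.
15796476

p(n) counts ways to write n as a sum of positive integers (order ignored).
Euler's pentagonal recurrence: p(k) = p(k-1) + p(k-2) - p(k-5) - p(k-7) + p(k-12) + p(k-15) - ... (offsets j(3j∓1)/2, signs ++--, p(0)=1, p(<0)=0).
DP table for k = 0..79: p(0)=1, p(1)=1, p(2)=2, p(3)=3, p(4)=5, p(5)=7, p(6)=11, p(7)=15, p(8)=22, p(9)=30, p(10)=42, p(11)=56, p(12)=77, p(13)=101, p(14)=135, p(15)=176, p(16)=231, p(17)=297, p(18)=385, p(19)=490, p(20)=627, p(21)=792, p(22)=1002, p(23)=1255, p(24)=1575, p(25)=1958, p(26)=2436, p(27)=3010, p(28)=3718, p(29)=4565, p(30)=5604, p(31)=6842, p(32)=8349, p(33)=10143, p(34)=12310, p(35)=14883, p(36)=17977, p(37)=21637, p(38)=26015, p(39)=31185, p(40)=37338, p(41)=44583, p(42)=53174, p(43)=63261, p(44)=75175, p(45)=89134, p(46)=105558, p(47)=124754, p(48)=147273, p(49)=173525, p(50)=204226, p(51)=239943, p(52)=281589, p(53)=329931, p(54)=386155, p(55)=451276, p(56)=526823, p(57)=614154, p(58)=715220, p(59)=831820, p(60)=966467, p(61)=1121505, p(62)=1300156, p(63)=1505499, p(64)=1741630, p(65)=2012558, p(66)=2323520, p(67)=2679689, p(68)=3087735, p(69)=3554345, p(70)=4087968, p(71)=4697205, p(72)=5392783, p(73)=6185689, p(74)=7089500, p(75)=8118264, p(76)=9289091, p(77)=10619863, p(78)=12132164, p(79)=13848650.
Final step: p(80) = p(79) + p(78) - p(75) - p(73) + p(68) + p(65) - p(58) - p(54) + p(45) + p(40) - p(29) - p(23) + p(10) + p(3)
= 13848650 + 12132164 - 8118264 - 6185689 + 3087735 + 2012558 - 715220 - 386155 + 89134 + 37338 - 4565 - 1255 + 42 + 3
= 15796476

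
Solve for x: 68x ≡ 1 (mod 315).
227

gcd(68, 315) = 1, so the inverse exists.
Extended Euclidean algorithm on (315, 68):
315 = 4 × 68 + 43  ⟹  43 = (1)·315 + (-4)·68
68 = 1 × 43 + 25  ⟹  25 = (-1)·315 + (5)·68
43 = 1 × 25 + 18  ⟹  18 = (2)·315 + (-9)·68
25 = 1 × 18 + 7  ⟹  7 = (-3)·315 + (14)·68
18 = 2 × 7 + 4  ⟹  4 = (8)·315 + (-37)·68
7 = 1 × 4 + 3  ⟹  3 = (-11)·315 + (51)·68
4 = 1 × 3 + 1  ⟹  1 = (19)·315 + (-88)·68
So (-88)·68 ≡ 1 (mod 315), i.e. 68^(-1) ≡ -88 ≡ 227 (mod 315).
Check: 68 × 227 = 15436 ≡ 1 (mod 315)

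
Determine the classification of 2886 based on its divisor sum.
abundant

Proper divisors of 2886: sum = 1 + 2 + 3 + 6 + 13 + 26 + 37 + 39 + 74 + 78 + 111 + 222 + 481 + 962 + 1443 = 3498
Since 3498 > 2886, 2886 is abundant.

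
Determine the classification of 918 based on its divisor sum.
abundant

Proper divisors of 918: sum = 1 + 2 + 3 + 6 + 9 + 17 + 18 + 27 + 34 + 51 + 54 + 102 + 153 + 306 + 459 = 1242
Since 1242 > 918, 918 is abundant.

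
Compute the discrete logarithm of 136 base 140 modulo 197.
90

Baby-step giant-step with step n = ⌈√197⌉ = 15.
Baby steps 140^j mod 197 (j:value) for j=0..14: 0:1, 1:140, 2:97, 3:184, 4:150, 5:118, 6:169, 7:20, 8:42, 9:167, 10:134, 11:45, 12:193, 13:31, 14:6.
Giant-step multiplier: 140^(-15) ≡ 140^(196-15) = 140^181 ≡ 72 (mod 197).
Giant steps γ_i = 136·72^i mod 197: γ_0=136, γ_1=139, γ_2=158, γ_3=147, γ_4=143, γ_5=52, γ_6=1 (in table at j=0).
x = i·n + j = 6·15 + 0 = 90.
Check: 140^90 ≡ 136 (mod 197).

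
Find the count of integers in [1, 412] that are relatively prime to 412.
204

412 = 2^2 × 103
φ(n) = n × ∏(1 - 1/p) for each prime p dividing n
φ(412) = 412 × (1 - 1/2) × (1 - 1/103) = 204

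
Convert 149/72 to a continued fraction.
[2; 14, 2, 2]

Euclidean algorithm steps:
149 = 2 × 72 + 5
72 = 14 × 5 + 2
5 = 2 × 2 + 1
2 = 2 × 1 + 0
Continued fraction: [2; 14, 2, 2]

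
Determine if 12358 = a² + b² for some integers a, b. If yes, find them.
Not possible

Factorization: 12358 = 2 × 37 × 167
By Fermat: n is sum of two squares iff every prime p ≡ 3 (mod 4) appears to even power.
Prime(s) ≡ 3 (mod 4) with odd exponent: [(167, 1)]
Therefore 12358 cannot be expressed as a² + b².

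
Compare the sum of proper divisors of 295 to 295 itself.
deficient

Proper divisors of 295: sum = 1 + 5 + 59 = 65
Since 65 < 295, 295 is deficient.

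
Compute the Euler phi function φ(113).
112

113 = 113
φ(n) = n × ∏(1 - 1/p) for each prime p dividing n
φ(113) = 113 × (1 - 1/113) = 112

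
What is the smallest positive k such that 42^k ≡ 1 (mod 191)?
190

191 is prime, so ord(42) divides φ(191) = 190.
Divisors of 190: 1, 2, 5, 10, 19, 38, 95, 190.
Repeated squaring: 42^1 ≡ 42, 42^2 ≡ 45, 42^4 ≡ 115, 42^8 ≡ 46, 42^16 ≡ 15, 42^32 ≡ 34, 42^64 ≡ 10, 42^128 ≡ 100 (mod 191).
Test 42^d mod 191 for each divisor d in increasing order:
42^1 ≡ 42
42^2 ≡ 45
42^5 = 42^4·42^1 ≡ 55
42^10 = 42^8·42^2 ≡ 160
42^19 = 42^16·42^2·42^1 ≡ 82
42^38 = 42^32·42^4·42^2 ≡ 39
42^95 = 42^64·42^16·42^8·42^4·42^2·42^1 ≡ 190
42^190 = 42^128·42^32·42^16·42^8·42^4·42^2 ≡ 1  ← first divisor giving 1
The order is 190.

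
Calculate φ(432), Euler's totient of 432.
144

432 = 2^4 × 3^3
φ(n) = n × ∏(1 - 1/p) for each prime p dividing n
φ(432) = 432 × (1 - 1/2) × (1 - 1/3) = 144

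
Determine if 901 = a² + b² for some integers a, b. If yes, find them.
1² + 30² (a=1, b=30)

Factorization: 901 = 17 × 53
By Fermat: n is sum of two squares iff every prime p ≡ 3 (mod 4) appears to even power.
All primes ≡ 3 (mod 4) appear to even power.
Search a = 0, 1, 2, … for 901 - a² a perfect square: first hit at a = 1: 901 - 1 = 900 = 30².
901 = 1² + 30² = 1 + 900 ✓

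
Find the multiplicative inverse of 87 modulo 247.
159

gcd(87, 247) = 1, so the inverse exists.
Extended Euclidean algorithm on (247, 87):
247 = 2 × 87 + 73  ⟹  73 = (1)·247 + (-2)·87
87 = 1 × 73 + 14  ⟹  14 = (-1)·247 + (3)·87
73 = 5 × 14 + 3  ⟹  3 = (6)·247 + (-17)·87
14 = 4 × 3 + 2  ⟹  2 = (-25)·247 + (71)·87
3 = 1 × 2 + 1  ⟹  1 = (31)·247 + (-88)·87
So (-88)·87 ≡ 1 (mod 247), i.e. 87^(-1) ≡ -88 ≡ 159 (mod 247).
Check: 87 × 159 = 13833 ≡ 1 (mod 247)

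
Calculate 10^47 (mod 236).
156

Repeated squaring. Binary of 47 = 101111.
10^1 ≡ 10 (mod 236); 10^2 ≡ 100 (mod 236); 10^4 ≡ 88 (mod 236); 10^8 ≡ 192 (mod 236); 10^16 ≡ 48 (mod 236); 10^32 ≡ 180 (mod 236)
10^47 = 10^1 × 10^2 × 10^4 × 10^8 × 10^32 ≡ 156 (mod 236)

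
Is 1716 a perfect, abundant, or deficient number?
abundant

Proper divisors of 1716: sum = 1 + 2 + 3 + 4 + 6 + 11 + 12 + 13 + ... + 286 + 429 + 572 + 858 (23 divisors) = 2988
Since 2988 > 1716, 1716 is abundant.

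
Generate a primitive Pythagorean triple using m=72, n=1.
(5183, 144, 5185)

Euclid's formula: a = m² - n², b = 2mn, c = m² + n²
m = 72, n = 1
a = 72² - 1² = 5184 - 1 = 5183
b = 2 × 72 × 1 = 144
c = 72² + 1² = 5184 + 1 = 5185
Verification: 5183² + 144² = 26863489 + 20736 = 26884225 = 5185² ✓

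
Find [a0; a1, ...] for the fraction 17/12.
[1; 2, 2, 2]

Euclidean algorithm steps:
17 = 1 × 12 + 5
12 = 2 × 5 + 2
5 = 2 × 2 + 1
2 = 2 × 1 + 0
Continued fraction: [1; 2, 2, 2]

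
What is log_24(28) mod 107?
95

Baby-step giant-step with step n = ⌈√107⌉ = 11.
Baby steps 24^j mod 107 (j:value) for j=0..10: 0:1, 1:24, 2:41, 3:21, 4:76, 5:5, 6:13, 7:98, 8:105, 9:59, 10:25.
Giant-step multiplier: 24^(-11) ≡ 24^(106-11) = 24^95 ≡ 28 (mod 107).
Giant steps γ_i = 28·28^i mod 107: γ_0=28, γ_1=35, γ_2=17, γ_3=48, γ_4=60, γ_5=75, γ_6=67, γ_7=57, γ_8=98 (in table at j=7).
x = i·n + j = 8·11 + 7 = 95.
Check: 24^95 ≡ 28 (mod 107).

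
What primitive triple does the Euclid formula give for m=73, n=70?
(429, 10220, 10229)

Euclid's formula: a = m² - n², b = 2mn, c = m² + n²
m = 73, n = 70
a = 73² - 70² = 5329 - 4900 = 429
b = 2 × 73 × 70 = 10220
c = 73² + 70² = 5329 + 4900 = 10229
Verification: 429² + 10220² = 184041 + 104448400 = 104632441 = 10229² ✓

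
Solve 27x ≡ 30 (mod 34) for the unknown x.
x ≡ 20 (mod 34)

gcd(27, 34) = 1, which divides 30, so solutions exist.
Find 27^(-1) mod 34 by the extended Euclidean algorithm:
34 = 1 × 27 + 7  ⟹  7 = (1)·34 + (-1)·27
27 = 3 × 7 + 6  ⟹  6 = (-3)·34 + (4)·27
7 = 1 × 6 + 1  ⟹  1 = (4)·34 + (-5)·27
So (-5)·27 ≡ 1 (mod 34), i.e. 27^(-1) ≡ -5 ≡ 29 (mod 34).
x ≡ 29 × 30 = 870 ≡ 20 (mod 34).
Check: 27 × 20 = 540 ≡ 30 (mod 34).
Unique solution: x ≡ 20 (mod 34)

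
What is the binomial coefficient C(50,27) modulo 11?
3

Using Lucas' theorem:
Write n=50 and k=27 in base 11:
n in base 11: [4, 6]
k in base 11: [2, 5]
C(50,27) mod 11 = ∏ C(n_i, k_i) mod 11
Digit binomials (mod 11): C(4,2) = 6; C(6,5) = 6
Product: 6 × 6 = 36 ≡ 3 (mod 11)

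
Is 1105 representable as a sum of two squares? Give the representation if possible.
4² + 33² (a=4, b=33)

Factorization: 1105 = 5 × 13 × 17
By Fermat: n is sum of two squares iff every prime p ≡ 3 (mod 4) appears to even power.
All primes ≡ 3 (mod 4) appear to even power.
Search a = 0, 1, 2, … for 1105 - a² a perfect square: first hit at a = 4: 1105 - 16 = 1089 = 33².
1105 = 4² + 33² = 16 + 1089 ✓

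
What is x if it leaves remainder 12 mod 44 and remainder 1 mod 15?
496

Using Chinese Remainder Theorem:
M = 44 × 15 = 660
M1 = 15, M2 = 44
y1 = 15^(-1) mod 44 = 3
y2 = 44^(-1) mod 15 = 14
x = (12×15×3 + 1×44×14) mod 660 = 496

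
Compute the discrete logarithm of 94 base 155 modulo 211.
185

Baby-step giant-step with step n = ⌈√211⌉ = 15.
Baby steps 155^j mod 211 (j:value) for j=0..14: 0:1, 1:155, 2:182, 3:147, 4:208, 5:168, 6:87, 7:192, 8:9, 9:129, 10:161, 11:57, 12:184, 13:35, 14:150.
Giant-step multiplier: 155^(-15) ≡ 155^(210-15) = 155^195 ≡ 153 (mod 211).
Giant steps γ_i = 94·153^i mod 211: γ_0=94, γ_1=34, γ_2=138, γ_3=14, γ_4=32, γ_5=43, γ_6=38, γ_7=117, γ_8=177, γ_9=73, γ_10=197, γ_11=179, γ_12=168 (in table at j=5).
x = i·n + j = 12·15 + 5 = 185.
Check: 155^185 ≡ 94 (mod 211).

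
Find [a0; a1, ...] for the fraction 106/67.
[1; 1, 1, 2, 1, 1, 5]

Euclidean algorithm steps:
106 = 1 × 67 + 39
67 = 1 × 39 + 28
39 = 1 × 28 + 11
28 = 2 × 11 + 6
11 = 1 × 6 + 5
6 = 1 × 5 + 1
5 = 5 × 1 + 0
Continued fraction: [1; 1, 1, 2, 1, 1, 5]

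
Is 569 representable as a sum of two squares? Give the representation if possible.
13² + 20² (a=13, b=20)

Factorization: 569 = 569
By Fermat: n is sum of two squares iff every prime p ≡ 3 (mod 4) appears to even power.
All primes ≡ 3 (mod 4) appear to even power.
Search a = 0, 1, 2, … for 569 - a² a perfect square: first hit at a = 13: 569 - 169 = 400 = 20².
569 = 13² + 20² = 169 + 400 ✓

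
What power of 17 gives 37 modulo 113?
103

Baby-step giant-step with step n = ⌈√113⌉ = 11.
Baby steps 17^j mod 113 (j:value) for j=0..10: 0:1, 1:17, 2:63, 3:54, 4:14, 5:12, 6:91, 7:78, 8:83, 9:55, 10:31.
Giant-step multiplier: 17^(-11) ≡ 17^(112-11) = 17^101 ≡ 110 (mod 113).
Giant steps γ_i = 37·110^i mod 113: γ_0=37, γ_1=2, γ_2=107, γ_3=18, γ_4=59, γ_5=49, γ_6=79, γ_7=102, γ_8=33, γ_9=14 (in table at j=4).
x = i·n + j = 9·11 + 4 = 103.
Check: 17^103 ≡ 37 (mod 113).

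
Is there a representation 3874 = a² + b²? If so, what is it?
25² + 57² (a=25, b=57)

Factorization: 3874 = 2 × 13 × 149
By Fermat: n is sum of two squares iff every prime p ≡ 3 (mod 4) appears to even power.
All primes ≡ 3 (mod 4) appear to even power.
Search a = 0, 1, 2, … for 3874 - a² a perfect square: first hit at a = 25: 3874 - 625 = 3249 = 57².
3874 = 25² + 57² = 625 + 3249 ✓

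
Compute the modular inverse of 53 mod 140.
37

gcd(53, 140) = 1, so the inverse exists.
Extended Euclidean algorithm on (140, 53):
140 = 2 × 53 + 34  ⟹  34 = (1)·140 + (-2)·53
53 = 1 × 34 + 19  ⟹  19 = (-1)·140 + (3)·53
34 = 1 × 19 + 15  ⟹  15 = (2)·140 + (-5)·53
19 = 1 × 15 + 4  ⟹  4 = (-3)·140 + (8)·53
15 = 3 × 4 + 3  ⟹  3 = (11)·140 + (-29)·53
4 = 1 × 3 + 1  ⟹  1 = (-14)·140 + (37)·53
So (37)·53 ≡ 1 (mod 140), i.e. 53^(-1) ≡ 37 (mod 140).
Check: 53 × 37 = 1961 ≡ 1 (mod 140)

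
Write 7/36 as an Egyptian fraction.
1/6 + 1/36

Greedy algorithm:
7/36: ceiling(36/7) = 6, use 1/6
1/36: ceiling(36/1) = 36, use 1/36
Result: 7/36 = 1/6 + 1/36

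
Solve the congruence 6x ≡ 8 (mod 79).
x ≡ 54 (mod 79)

gcd(6, 79) = 1, which divides 8, so solutions exist.
Find 6^(-1) mod 79 by the extended Euclidean algorithm:
79 = 13 × 6 + 1  ⟹  1 = (1)·79 + (-13)·6
So (-13)·6 ≡ 1 (mod 79), i.e. 6^(-1) ≡ -13 ≡ 66 (mod 79).
x ≡ 66 × 8 = 528 ≡ 54 (mod 79).
Check: 6 × 54 = 324 ≡ 8 (mod 79).
Unique solution: x ≡ 54 (mod 79)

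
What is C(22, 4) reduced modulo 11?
0

Using Lucas' theorem:
Write n=22 and k=4 in base 11:
n in base 11: [2, 0]
k in base 11: [0, 4]
C(22,4) mod 11 = ∏ C(n_i, k_i) mod 11
Digit binomials (mod 11): C(2,0) = 1; C(0,4) = 0 (k_i > n_i)
Product: 1 × 0 = 0 ≡ 0 (mod 11)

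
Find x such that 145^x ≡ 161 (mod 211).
170

Baby-step giant-step with step n = ⌈√211⌉ = 15.
Baby steps 145^j mod 211 (j:value) for j=0..14: 0:1, 1:145, 2:136, 3:97, 4:139, 5:110, 6:125, 7:190, 8:120, 9:98, 10:73, 11:35, 12:11, 13:118, 14:19.
Giant-step multiplier: 145^(-15) ≡ 145^(210-15) = 145^195 ≡ 88 (mod 211).
Giant steps γ_i = 161·88^i mod 211: γ_0=161, γ_1=31, γ_2=196, γ_3=157, γ_4=101, γ_5=26, γ_6=178, γ_7=50, γ_8=180, γ_9=15, γ_10=54, γ_11=110 (in table at j=5).
x = i·n + j = 11·15 + 5 = 170.
Check: 145^170 ≡ 161 (mod 211).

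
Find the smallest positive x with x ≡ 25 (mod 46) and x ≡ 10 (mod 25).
485

Using Chinese Remainder Theorem:
M = 46 × 25 = 1150
M1 = 25, M2 = 46
y1 = 25^(-1) mod 46 = 35
y2 = 46^(-1) mod 25 = 6
x = (25×25×35 + 10×46×6) mod 1150 = 485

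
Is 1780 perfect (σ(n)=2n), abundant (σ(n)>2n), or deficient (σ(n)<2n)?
abundant

Proper divisors of 1780: sum = 1 + 2 + 4 + 5 + 10 + 20 + 89 + 178 + 356 + 445 + 890 = 2000
Since 2000 > 1780, 1780 is abundant.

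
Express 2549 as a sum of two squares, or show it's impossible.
7² + 50² (a=7, b=50)

Factorization: 2549 = 2549
By Fermat: n is sum of two squares iff every prime p ≡ 3 (mod 4) appears to even power.
All primes ≡ 3 (mod 4) appear to even power.
Search a = 0, 1, 2, … for 2549 - a² a perfect square: first hit at a = 7: 2549 - 49 = 2500 = 50².
2549 = 7² + 50² = 49 + 2500 ✓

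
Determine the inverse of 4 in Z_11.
3

gcd(4, 11) = 1, so the inverse exists.
Extended Euclidean algorithm on (11, 4):
11 = 2 × 4 + 3  ⟹  3 = (1)·11 + (-2)·4
4 = 1 × 3 + 1  ⟹  1 = (-1)·11 + (3)·4
So (3)·4 ≡ 1 (mod 11), i.e. 4^(-1) ≡ 3 (mod 11).
Check: 4 × 3 = 12 ≡ 1 (mod 11)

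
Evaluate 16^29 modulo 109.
38

Repeated squaring. Binary of 29 = 11101.
16^1 ≡ 16 (mod 109); 16^2 ≡ 38 (mod 109); 16^4 ≡ 27 (mod 109); 16^8 ≡ 75 (mod 109); 16^16 ≡ 66 (mod 109)
16^29 = 16^1 × 16^4 × 16^8 × 16^16 ≡ 38 (mod 109)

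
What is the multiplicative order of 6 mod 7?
2

7 is prime, so ord(6) divides φ(7) = 6.
Divisors of 6: 1, 2, 3, 6.
Repeated squaring: 6^1 ≡ 6, 6^2 ≡ 1, 6^4 ≡ 1 (mod 7).
Test 6^d mod 7 for each divisor d in increasing order:
6^1 ≡ 6
6^2 ≡ 1  ← first divisor giving 1
The order is 2.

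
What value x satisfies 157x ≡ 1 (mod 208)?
53

gcd(157, 208) = 1, so the inverse exists.
Extended Euclidean algorithm on (208, 157):
208 = 1 × 157 + 51  ⟹  51 = (1)·208 + (-1)·157
157 = 3 × 51 + 4  ⟹  4 = (-3)·208 + (4)·157
51 = 12 × 4 + 3  ⟹  3 = (37)·208 + (-49)·157
4 = 1 × 3 + 1  ⟹  1 = (-40)·208 + (53)·157
So (53)·157 ≡ 1 (mod 208), i.e. 157^(-1) ≡ 53 (mod 208).
Check: 157 × 53 = 8321 ≡ 1 (mod 208)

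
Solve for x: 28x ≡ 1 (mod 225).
217

gcd(28, 225) = 1, so the inverse exists.
Extended Euclidean algorithm on (225, 28):
225 = 8 × 28 + 1  ⟹  1 = (1)·225 + (-8)·28
So (-8)·28 ≡ 1 (mod 225), i.e. 28^(-1) ≡ -8 ≡ 217 (mod 225).
Check: 28 × 217 = 6076 ≡ 1 (mod 225)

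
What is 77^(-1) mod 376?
293

gcd(77, 376) = 1, so the inverse exists.
Extended Euclidean algorithm on (376, 77):
376 = 4 × 77 + 68  ⟹  68 = (1)·376 + (-4)·77
77 = 1 × 68 + 9  ⟹  9 = (-1)·376 + (5)·77
68 = 7 × 9 + 5  ⟹  5 = (8)·376 + (-39)·77
9 = 1 × 5 + 4  ⟹  4 = (-9)·376 + (44)·77
5 = 1 × 4 + 1  ⟹  1 = (17)·376 + (-83)·77
So (-83)·77 ≡ 1 (mod 376), i.e. 77^(-1) ≡ -83 ≡ 293 (mod 376).
Check: 77 × 293 = 22561 ≡ 1 (mod 376)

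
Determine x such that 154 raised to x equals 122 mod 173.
162

Baby-step giant-step with step n = ⌈√173⌉ = 14.
Baby steps 154^j mod 173 (j:value) for j=0..13: 0:1, 1:154, 2:15, 3:61, 4:52, 5:50, 6:88, 7:58, 8:109, 9:5, 10:78, 11:75, 12:132, 13:87.
Giant-step multiplier: 154^(-14) ≡ 154^(172-14) = 154^158 ≡ 9 (mod 173).
Giant steps γ_i = 122·9^i mod 173: γ_0=122, γ_1=60, γ_2=21, γ_3=16, γ_4=144, γ_5=85, γ_6=73, γ_7=138, γ_8=31, γ_9=106, γ_10=89, γ_11=109 (in table at j=8).
x = i·n + j = 11·14 + 8 = 162.
Check: 154^162 ≡ 122 (mod 173).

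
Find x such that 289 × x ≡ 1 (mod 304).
81

gcd(289, 304) = 1, so the inverse exists.
Extended Euclidean algorithm on (304, 289):
304 = 1 × 289 + 15  ⟹  15 = (1)·304 + (-1)·289
289 = 19 × 15 + 4  ⟹  4 = (-19)·304 + (20)·289
15 = 3 × 4 + 3  ⟹  3 = (58)·304 + (-61)·289
4 = 1 × 3 + 1  ⟹  1 = (-77)·304 + (81)·289
So (81)·289 ≡ 1 (mod 304), i.e. 289^(-1) ≡ 81 (mod 304).
Check: 289 × 81 = 23409 ≡ 1 (mod 304)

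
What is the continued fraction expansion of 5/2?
[2; 2]

Euclidean algorithm steps:
5 = 2 × 2 + 1
2 = 2 × 1 + 0
Continued fraction: [2; 2]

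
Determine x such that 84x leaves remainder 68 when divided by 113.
x ≡ 60 (mod 113)

gcd(84, 113) = 1, which divides 68, so solutions exist.
Find 84^(-1) mod 113 by the extended Euclidean algorithm:
113 = 1 × 84 + 29  ⟹  29 = (1)·113 + (-1)·84
84 = 2 × 29 + 26  ⟹  26 = (-2)·113 + (3)·84
29 = 1 × 26 + 3  ⟹  3 = (3)·113 + (-4)·84
26 = 8 × 3 + 2  ⟹  2 = (-26)·113 + (35)·84
3 = 1 × 2 + 1  ⟹  1 = (29)·113 + (-39)·84
So (-39)·84 ≡ 1 (mod 113), i.e. 84^(-1) ≡ -39 ≡ 74 (mod 113).
x ≡ 74 × 68 = 5032 ≡ 60 (mod 113).
Check: 84 × 60 = 5040 ≡ 68 (mod 113).
Unique solution: x ≡ 60 (mod 113)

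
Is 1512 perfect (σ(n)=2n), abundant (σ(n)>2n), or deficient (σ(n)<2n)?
abundant

Proper divisors of 1512: sum = 1 + 2 + 3 + 4 + 6 + 7 + 8 + 9 + ... + 252 + 378 + 504 + 756 (31 divisors) = 3288
Since 3288 > 1512, 1512 is abundant.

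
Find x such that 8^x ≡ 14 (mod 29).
23

Baby-step giant-step with step n = ⌈√29⌉ = 6.
Baby steps 8^j mod 29 (j:value) for j=0..5: 0:1, 1:8, 2:6, 3:19, 4:7, 5:27.
Giant-step multiplier: 8^(-6) ≡ 8^(28-6) = 8^22 ≡ 9 (mod 29).
Giant steps γ_i = 14·9^i mod 29: γ_0=14, γ_1=10, γ_2=3, γ_3=27 (in table at j=5).
x = i·n + j = 3·6 + 5 = 23.
Check: 8^23 ≡ 14 (mod 29).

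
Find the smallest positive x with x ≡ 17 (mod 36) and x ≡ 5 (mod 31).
377

Using Chinese Remainder Theorem:
M = 36 × 31 = 1116
M1 = 31, M2 = 36
y1 = 31^(-1) mod 36 = 7
y2 = 36^(-1) mod 31 = 25
x = (17×31×7 + 5×36×25) mod 1116 = 377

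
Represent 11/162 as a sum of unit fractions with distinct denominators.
1/15 + 1/810

Greedy algorithm:
11/162: ceiling(162/11) = 15, use 1/15
1/810: ceiling(810/1) = 810, use 1/810
Result: 11/162 = 1/15 + 1/810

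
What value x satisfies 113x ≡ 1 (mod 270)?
227

gcd(113, 270) = 1, so the inverse exists.
Extended Euclidean algorithm on (270, 113):
270 = 2 × 113 + 44  ⟹  44 = (1)·270 + (-2)·113
113 = 2 × 44 + 25  ⟹  25 = (-2)·270 + (5)·113
44 = 1 × 25 + 19  ⟹  19 = (3)·270 + (-7)·113
25 = 1 × 19 + 6  ⟹  6 = (-5)·270 + (12)·113
19 = 3 × 6 + 1  ⟹  1 = (18)·270 + (-43)·113
So (-43)·113 ≡ 1 (mod 270), i.e. 113^(-1) ≡ -43 ≡ 227 (mod 270).
Check: 113 × 227 = 25651 ≡ 1 (mod 270)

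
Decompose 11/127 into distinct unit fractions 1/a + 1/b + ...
1/12 + 1/305 + 1/464820

Greedy algorithm:
11/127: ceiling(127/11) = 12, use 1/12
5/1524: ceiling(1524/5) = 305, use 1/305
1/464820: ceiling(464820/1) = 464820, use 1/464820
Result: 11/127 = 1/12 + 1/305 + 1/464820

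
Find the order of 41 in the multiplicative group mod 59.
29

59 is prime, so ord(41) divides φ(59) = 58.
Divisors of 58: 1, 2, 29, 58.
Repeated squaring: 41^1 ≡ 41, 41^2 ≡ 29, 41^4 ≡ 15, 41^8 ≡ 48, 41^16 ≡ 3, 41^32 ≡ 9 (mod 59).
Test 41^d mod 59 for each divisor d in increasing order:
41^1 ≡ 41
41^2 ≡ 29
41^29 = 41^16·41^8·41^4·41^1 ≡ 1  ← first divisor giving 1
The order is 29.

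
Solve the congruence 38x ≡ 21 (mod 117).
x ≡ 96 (mod 117)

gcd(38, 117) = 1, which divides 21, so solutions exist.
Find 38^(-1) mod 117 by the extended Euclidean algorithm:
117 = 3 × 38 + 3  ⟹  3 = (1)·117 + (-3)·38
38 = 12 × 3 + 2  ⟹  2 = (-12)·117 + (37)·38
3 = 1 × 2 + 1  ⟹  1 = (13)·117 + (-40)·38
So (-40)·38 ≡ 1 (mod 117), i.e. 38^(-1) ≡ -40 ≡ 77 (mod 117).
x ≡ 77 × 21 = 1617 ≡ 96 (mod 117).
Check: 38 × 96 = 3648 ≡ 21 (mod 117).
Unique solution: x ≡ 96 (mod 117)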